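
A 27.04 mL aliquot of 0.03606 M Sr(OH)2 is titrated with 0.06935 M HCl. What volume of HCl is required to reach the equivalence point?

n(Sr(OH)2) = 0.03606 mol/L x 0.02704 L = 0.0009751 mol.
The neutralisation is 1 Sr(OH)2 : 2 HCl, so n(HCl) = 0.0009751 x 2/1 = 0.001950 mol.
V(HCl) = 0.001950 / 0.06935 = 0.02812 L = 28.1 mL.

28.1 mL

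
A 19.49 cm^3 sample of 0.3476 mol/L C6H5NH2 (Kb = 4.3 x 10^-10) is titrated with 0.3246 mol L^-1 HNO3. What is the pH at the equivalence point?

2.70

n(C6H5NH2) = 0.3476 x 0.01949 = 0.006775 mol; V(HNO3) at equivalence = 0.006775/0.3246 = 0.02087 L.
At equivalence the base is fully converted to C6H5NH3+; total volume = 0.04036 L, so [C6H5NH3+] = 0.006775/0.04036 = 0.1679 M.
Ka(C6H5NH3+) = Kw/Kb = 1.0e-14 / 4.3 x 10^-10 = 2.33e-5.
[H^+] = sqrt(Ka x [C6H5NH3+]) = sqrt(2.33e-5 x 0.1679) = 0.00198 M.
pH = -log(0.00198) = 2.70.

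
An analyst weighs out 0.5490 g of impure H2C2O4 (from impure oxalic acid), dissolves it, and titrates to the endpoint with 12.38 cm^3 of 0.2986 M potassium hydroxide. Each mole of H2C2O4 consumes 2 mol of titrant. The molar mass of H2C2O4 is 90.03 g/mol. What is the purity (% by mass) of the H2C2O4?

30.3%

n(KOH) = 0.2986 x 0.01238 = 0.003697 mol.
n(H2C2O4) = 0.003697 / 2 = 0.001848 mol.
mass of H2C2O4 = 0.001848 x 90.03 = 0.1664 g.
% purity = 0.1664 / 0.5490 x 100 = 30.3%.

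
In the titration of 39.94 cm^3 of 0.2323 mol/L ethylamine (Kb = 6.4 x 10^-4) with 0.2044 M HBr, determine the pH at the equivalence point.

n(C2H5NH2) = 0.2323 x 0.03994 = 0.009278 mol; V(HBr) at equivalence = 0.009278/0.2044 = 0.04539 L.
At equivalence the base is fully converted to C2H5NH3+; total volume = 0.08533 L, so [C2H5NH3+] = 0.009278/0.08533 = 0.1087 M.
Ka(C2H5NH3+) = Kw/Kb = 1.0e-14 / 6.4 x 10^-4 = 1.56e-11.
[H^+] = sqrt(Ka x [C2H5NH3+]) = sqrt(1.56e-11 x 0.1087) = 1.30e-6 M.
pH = -log(1.30e-6) = 5.88.

5.88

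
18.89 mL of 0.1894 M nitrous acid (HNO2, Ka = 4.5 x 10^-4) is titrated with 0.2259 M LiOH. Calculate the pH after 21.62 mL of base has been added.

n(acid) = 0.1894 x 0.01889 = 0.003578 mol; n(LiOH) added = 0.2259 x 0.02162 = 0.004884 mol.
Base is in excess by 0.004884 - 0.003578 = 0.001306 mol in a total volume of 0.04051 L.
[OH^-] = 0.001306/0.04051 = 0.03224 M, so pOH = 1.49 and pH = 14.00 - 1.49 = 12.51.

12.51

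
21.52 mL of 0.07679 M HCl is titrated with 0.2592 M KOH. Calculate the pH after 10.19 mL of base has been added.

n(acid) = 0.07679 x 0.02152 = 0.001653 mol; n(KOH) added = 0.2592 x 0.01019 = 0.002641 mol.
Base is in excess by 0.002641 - 0.001653 = 0.0009887 mol in a total volume of 0.03171 L.
[OH^-] = 0.0009887/0.03171 = 0.03118 M, so pOH = 1.51 and pH = 14.00 - 1.51 = 12.49.

12.49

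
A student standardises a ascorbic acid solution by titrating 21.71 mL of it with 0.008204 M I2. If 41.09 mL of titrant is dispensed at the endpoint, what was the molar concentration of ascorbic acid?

n(I2) = 0.008204 x 0.04109 = 0.0003371 mol.
From the balanced equation, 1 mol I2 reacts with 1 mol ascorbic acid, so n(ascorbic acid) = 0.0003371 x 1/1 = 0.0003371 mol.
[ascorbic acid] = 0.0003371 / 0.02171 L = 0.0155 M.

0.0155 M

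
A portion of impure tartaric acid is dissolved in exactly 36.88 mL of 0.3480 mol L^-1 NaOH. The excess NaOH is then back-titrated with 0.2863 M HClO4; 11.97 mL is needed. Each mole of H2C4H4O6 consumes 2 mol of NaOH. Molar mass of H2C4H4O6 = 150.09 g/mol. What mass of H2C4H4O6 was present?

0.706 g

Total n(NaOH) added = 0.3480 x 0.03688 = 0.01283 mol.
n(HClO4) used = 0.2863 x 0.01197 = 0.003427 mol, which equals the excess n(NaOH).
So n(NaOH) consumed by the sample = 0.01283 - 0.003427 = 0.009407 mol.
n(H2C4H4O6) = 0.009407 / 2 = 0.004704 mol.
mass = 0.004704 mol x 150.09 g/mol = 0.706 g.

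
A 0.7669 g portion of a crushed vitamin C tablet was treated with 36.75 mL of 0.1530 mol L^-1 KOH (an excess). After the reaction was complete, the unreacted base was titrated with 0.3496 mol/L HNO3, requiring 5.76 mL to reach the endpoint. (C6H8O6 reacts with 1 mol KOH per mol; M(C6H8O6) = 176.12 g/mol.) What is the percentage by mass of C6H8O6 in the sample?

82.9%

Total n(KOH) added = 0.1530 x 0.03675 = 0.005623 mol.
n(HNO3) used = 0.3496 x 0.005760 = 0.002014 mol, which equals the excess n(KOH).
So n(KOH) consumed by the sample = 0.005623 - 0.002014 = 0.003609 mol.
n(C6H8O6) = 0.003609 / 1 = 0.003609 mol.
mass C6H8O6 = 0.003609 x 176.12 = 0.6356 g, so %C6H8O6 = 0.6356/0.7669 x 100 = 82.9%.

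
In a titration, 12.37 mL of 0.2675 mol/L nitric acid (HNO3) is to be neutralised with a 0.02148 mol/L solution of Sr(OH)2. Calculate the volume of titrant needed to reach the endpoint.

n(HNO3) = 0.2675 mol/L x 0.01237 L = 0.003309 mol.
The neutralisation is 2 HNO3 : 1 Sr(OH)2, so n(Sr(OH)2) = 0.003309 x 1/2 = 0.001654 mol.
V(Sr(OH)2) = 0.001654 / 0.02148 = 0.07702 L = 77.0 mL.

77.0 mL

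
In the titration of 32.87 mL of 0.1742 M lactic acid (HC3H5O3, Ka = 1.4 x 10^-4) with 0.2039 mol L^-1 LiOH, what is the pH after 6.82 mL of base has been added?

3.36

Initial n(HC3H5O3) = 0.1742 x 0.03287 = 0.005726 mol.
n(LiOH) added = 0.2039 x 0.006820 = 0.001391 mol, converting that many moles of HC3H5O3 to C3H5O3-.
Remaining n(HC3H5O3) = 0.004335 mol; n(C3H5O3-) = 0.001391 mol.
By Henderson-Hasselbalch, pH = pKa + log([A^-]/[HA]) = 3.85 + log(0.001391/0.004335) = 3.85 + (-0.49) = 3.36.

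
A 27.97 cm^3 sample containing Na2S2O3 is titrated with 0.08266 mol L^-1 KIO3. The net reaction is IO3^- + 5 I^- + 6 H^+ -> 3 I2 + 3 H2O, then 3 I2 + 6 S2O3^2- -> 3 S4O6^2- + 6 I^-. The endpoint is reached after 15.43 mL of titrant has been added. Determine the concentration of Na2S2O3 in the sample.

0.274 M

n(KIO3) = 0.08266 x 0.01543 = 0.001275 mol.
From the balanced equation, 1 mol KIO3 reacts with 6 mol Na2S2O3, so n(Na2S2O3) = 0.001275 x 6/1 = 0.007653 mol.
[Na2S2O3] = 0.007653 / 0.02797 L = 0.274 M.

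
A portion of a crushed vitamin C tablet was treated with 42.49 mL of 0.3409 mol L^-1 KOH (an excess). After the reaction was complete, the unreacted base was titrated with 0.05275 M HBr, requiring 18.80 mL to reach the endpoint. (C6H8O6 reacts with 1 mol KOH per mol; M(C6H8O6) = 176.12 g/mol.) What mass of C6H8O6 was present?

2.38 g

Total n(KOH) added = 0.3409 x 0.04249 = 0.01448 mol.
n(HBr) used = 0.05275 x 0.01880 = 0.0009917 mol, which equals the excess n(KOH).
So n(KOH) consumed by the sample = 0.01448 - 0.0009917 = 0.01349 mol.
n(C6H8O6) = 0.01349 / 1 = 0.01349 mol.
mass = 0.01349 mol x 176.12 g/mol = 2.38 g.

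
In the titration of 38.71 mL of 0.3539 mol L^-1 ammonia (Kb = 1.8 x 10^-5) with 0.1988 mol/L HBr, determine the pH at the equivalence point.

5.08

n(NH3) = 0.3539 x 0.03871 = 0.01370 mol; V(HBr) at equivalence = 0.01370/0.1988 = 0.06891 L.
At equivalence the base is fully converted to NH4+; total volume = 0.1076 L, so [NH4+] = 0.01370/0.1076 = 0.1273 M.
Ka(NH4+) = Kw/Kb = 1.0e-14 / 1.8 x 10^-5 = 5.56e-10.
[H^+] = sqrt(Ka x [NH4+]) = sqrt(5.56e-10 x 0.1273) = 8.41e-6 M.
pH = -log(8.41e-6) = 5.08.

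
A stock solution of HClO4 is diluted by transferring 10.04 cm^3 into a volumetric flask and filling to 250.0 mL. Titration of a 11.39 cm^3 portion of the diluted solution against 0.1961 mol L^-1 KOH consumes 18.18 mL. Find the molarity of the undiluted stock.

n(KOH) = 0.1961 x 0.01818 = 0.003565 mol.
n(HClO4) in the aliquot = 0.003565 mol.
[diluted HClO4] = 0.003565 / 0.01139 = 0.3130 M.
Dilution factor = 250.0/10.04 = 24.90, so [stock] = 0.3130 x 24.90 = 7.79 M.

7.79 M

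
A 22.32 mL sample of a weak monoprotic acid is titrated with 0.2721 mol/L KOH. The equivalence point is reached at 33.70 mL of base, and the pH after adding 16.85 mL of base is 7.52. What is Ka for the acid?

3.0 x 10^-8

16.85 mL is half of the equivalence volume, so this is the half-equivalence point where [HA] = [A^-].
At half-equivalence pH = pKa, so pKa = 7.52.
Ka = 10^(-7.52) = 3.0 x 10^-8.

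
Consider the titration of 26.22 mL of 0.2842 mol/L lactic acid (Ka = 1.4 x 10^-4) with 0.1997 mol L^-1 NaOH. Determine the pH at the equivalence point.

n(HC3H5O3) = 0.2842 x 0.02622 = 0.007452 mol; V(NaOH) at equivalence = 0.007452/0.1997 = 0.03731 L.
At equivalence all the acid is converted to C3H5O3-; total volume = 0.02622 + 0.03731 = 0.06353 L, so [C3H5O3-] = 0.007452/0.06353 = 0.1173 M.
Kb = Kw/Ka = 1.0e-14 / 1.4 x 10^-4 = 7.14e-11.
[OH^-] = sqrt(Kb x [C3H5O3-]) = sqrt(7.14e-11 x 0.1173) = 2.89e-6 M.
pOH = 5.54, so pH = 14.00 - 5.54 = 8.46.

8.46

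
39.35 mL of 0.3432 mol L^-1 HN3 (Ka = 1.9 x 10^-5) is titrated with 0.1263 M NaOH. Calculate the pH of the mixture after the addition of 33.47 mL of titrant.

Initial n(HN3) = 0.3432 x 0.03935 = 0.01350 mol.
n(NaOH) added = 0.1263 x 0.03347 = 0.004227 mol, converting that many moles of HN3 to N3-.
Remaining n(HN3) = 0.009278 mol; n(N3-) = 0.004227 mol.
By Henderson-Hasselbalch, pH = pKa + log([A^-]/[HA]) = 4.72 + log(0.004227/0.009278) = 4.72 + (-0.34) = 4.38.

4.38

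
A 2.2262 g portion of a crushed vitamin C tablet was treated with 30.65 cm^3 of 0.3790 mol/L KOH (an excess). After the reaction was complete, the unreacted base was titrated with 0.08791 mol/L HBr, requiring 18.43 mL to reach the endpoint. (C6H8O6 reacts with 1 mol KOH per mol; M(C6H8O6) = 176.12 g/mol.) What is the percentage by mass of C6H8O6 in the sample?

Total n(KOH) added = 0.3790 x 0.03065 = 0.01162 mol.
n(HBr) used = 0.08791 x 0.01843 = 0.001620 mol, which equals the excess n(KOH).
So n(KOH) consumed by the sample = 0.01162 - 0.001620 = 0.009996 mol.
n(C6H8O6) = 0.009996 / 1 = 0.009996 mol.
mass C6H8O6 = 0.009996 x 176.12 = 1.761 g, so %C6H8O6 = 1.761/2.2262 x 100 = 79.1%.

79.1%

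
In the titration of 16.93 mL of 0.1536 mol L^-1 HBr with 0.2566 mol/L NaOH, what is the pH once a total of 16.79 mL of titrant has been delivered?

n(acid) = 0.1536 x 0.01693 = 0.002600 mol; n(NaOH) added = 0.2566 x 0.01679 = 0.004308 mol.
Base is in excess by 0.004308 - 0.002600 = 0.001708 mol in a total volume of 0.03372 L.
[OH^-] = 0.001708/0.03372 = 0.05065 M, so pOH = 1.30 and pH = 14.00 - 1.30 = 12.70.

12.70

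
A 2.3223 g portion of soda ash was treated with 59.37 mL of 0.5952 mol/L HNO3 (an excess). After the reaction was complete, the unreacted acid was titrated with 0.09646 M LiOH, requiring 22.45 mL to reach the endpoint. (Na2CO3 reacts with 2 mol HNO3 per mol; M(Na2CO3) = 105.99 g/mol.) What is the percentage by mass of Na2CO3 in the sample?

Total n(HNO3) added = 0.5952 x 0.05937 = 0.03534 mol.
n(LiOH) used = 0.09646 x 0.02245 = 0.002166 mol, which equals the excess n(HNO3).
So n(HNO3) consumed by the sample = 0.03534 - 0.002166 = 0.03317 mol.
n(Na2CO3) = 0.03317 / 2 = 0.01659 mol.
mass Na2CO3 = 0.01659 x 105.99 = 1.758 g, so %Na2CO3 = 1.758/2.3223 x 100 = 75.7%.

75.7%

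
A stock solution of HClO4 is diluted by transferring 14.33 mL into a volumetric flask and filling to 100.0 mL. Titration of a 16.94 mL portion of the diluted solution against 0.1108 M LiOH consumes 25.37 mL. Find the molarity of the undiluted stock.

n(LiOH) = 0.1108 x 0.02537 = 0.002811 mol.
n(HClO4) in the aliquot = 0.002811 mol.
[diluted HClO4] = 0.002811 / 0.01694 = 0.1659 M.
Dilution factor = 100.0/14.33 = 6.978, so [stock] = 0.1659 x 6.978 = 1.16 M.

1.16 M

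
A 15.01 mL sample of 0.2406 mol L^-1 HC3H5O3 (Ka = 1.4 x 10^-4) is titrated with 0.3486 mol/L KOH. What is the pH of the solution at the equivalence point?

n(HC3H5O3) = 0.2406 x 0.01501 = 0.003611 mol; V(KOH) at equivalence = 0.003611/0.3486 = 0.01036 L.
At equivalence all the acid is converted to C3H5O3-; total volume = 0.01501 + 0.01036 = 0.02537 L, so [C3H5O3-] = 0.003611/0.02537 = 0.1424 M.
Kb = Kw/Ka = 1.0e-14 / 1.4 x 10^-4 = 7.14e-11.
[OH^-] = sqrt(Kb x [C3H5O3-]) = sqrt(7.14e-11 x 0.1424) = 3.19e-6 M.
pOH = 5.50, so pH = 14.00 - 5.50 = 8.50.

8.50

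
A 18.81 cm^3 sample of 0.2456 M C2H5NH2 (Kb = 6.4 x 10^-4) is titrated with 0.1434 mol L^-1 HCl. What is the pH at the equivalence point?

5.92

n(C2H5NH2) = 0.2456 x 0.01881 = 0.004620 mol; V(HCl) at equivalence = 0.004620/0.1434 = 0.03222 L.
At equivalence the base is fully converted to C2H5NH3+; total volume = 0.05103 L, so [C2H5NH3+] = 0.004620/0.05103 = 0.09054 M.
Ka(C2H5NH3+) = Kw/Kb = 1.0e-14 / 6.4 x 10^-4 = 1.56e-11.
[H^+] = sqrt(Ka x [C2H5NH3+]) = sqrt(1.56e-11 x 0.09054) = 1.19e-6 M.
pH = -log(1.19e-6) = 5.92.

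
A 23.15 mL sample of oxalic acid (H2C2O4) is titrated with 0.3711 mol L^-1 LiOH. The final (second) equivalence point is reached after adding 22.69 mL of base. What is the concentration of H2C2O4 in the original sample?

0.182 M

n(LiOH) = 0.3711 x 0.02269 = 0.008420 mol.
At the final (second) equivalence point, 2 mol OH^- react per mol H2C2O4, so n(H2C2O4) = 0.008420 / 2 = 0.004210 mol.
[H2C2O4] = 0.004210 / 0.02315 L = 0.182 M.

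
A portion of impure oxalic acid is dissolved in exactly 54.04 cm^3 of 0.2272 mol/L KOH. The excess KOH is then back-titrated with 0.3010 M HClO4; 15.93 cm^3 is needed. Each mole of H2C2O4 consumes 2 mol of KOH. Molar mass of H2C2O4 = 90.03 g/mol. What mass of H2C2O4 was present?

Total n(KOH) added = 0.2272 x 0.05404 = 0.01228 mol.
n(HClO4) used = 0.3010 x 0.01593 = 0.004795 mol, which equals the excess n(KOH).
So n(KOH) consumed by the sample = 0.01228 - 0.004795 = 0.007483 mol.
n(H2C2O4) = 0.007483 / 2 = 0.003741 mol.
mass = 0.003741 mol x 90.03 g/mol = 0.337 g.

0.337 g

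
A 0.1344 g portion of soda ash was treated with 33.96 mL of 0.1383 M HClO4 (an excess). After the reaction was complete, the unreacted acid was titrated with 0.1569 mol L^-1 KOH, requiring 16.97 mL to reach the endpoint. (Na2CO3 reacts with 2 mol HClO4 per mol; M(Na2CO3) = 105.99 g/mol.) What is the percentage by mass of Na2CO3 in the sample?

80.2%

Total n(HClO4) added = 0.1383 x 0.03396 = 0.004697 mol.
n(KOH) used = 0.1569 x 0.01697 = 0.002663 mol, which equals the excess n(HClO4).
So n(HClO4) consumed by the sample = 0.004697 - 0.002663 = 0.002034 mol.
n(Na2CO3) = 0.002034 / 2 = 0.001017 mol.
mass Na2CO3 = 0.001017 x 105.99 = 0.1078 g, so %Na2CO3 = 0.1078/0.1344 x 100 = 80.2%.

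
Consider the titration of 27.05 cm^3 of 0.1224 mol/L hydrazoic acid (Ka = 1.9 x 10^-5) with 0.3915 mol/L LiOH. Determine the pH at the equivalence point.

n(HN3) = 0.1224 x 0.02705 = 0.003311 mol; V(LiOH) at equivalence = 0.003311/0.3915 = 0.008457 L.
At equivalence all the acid is converted to N3-; total volume = 0.02705 + 0.008457 = 0.03551 L, so [N3-] = 0.003311/0.03551 = 0.09325 M.
Kb = Kw/Ka = 1.0e-14 / 1.9 x 10^-5 = 5.26e-10.
[OH^-] = sqrt(Kb x [N3-]) = sqrt(5.26e-10 x 0.09325) = 7.01e-6 M.
pOH = 5.15, so pH = 14.00 - 5.15 = 8.85.

8.85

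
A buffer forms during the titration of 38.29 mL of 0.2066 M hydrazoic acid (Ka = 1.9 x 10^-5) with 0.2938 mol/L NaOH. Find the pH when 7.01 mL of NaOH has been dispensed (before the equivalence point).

Initial n(HN3) = 0.2066 x 0.03829 = 0.007911 mol.
n(NaOH) added = 0.2938 x 0.007010 = 0.002060 mol, converting that many moles of HN3 to N3-.
Remaining n(HN3) = 0.005851 mol; n(N3-) = 0.002060 mol.
By Henderson-Hasselbalch, pH = pKa + log([A^-]/[HA]) = 4.72 + log(0.002060/0.005851) = 4.72 + (-0.45) = 4.27.

4.27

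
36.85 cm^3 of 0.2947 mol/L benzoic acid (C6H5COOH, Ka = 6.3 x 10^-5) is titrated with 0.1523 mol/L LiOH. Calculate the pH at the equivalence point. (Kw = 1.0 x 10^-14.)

8.60

n(C6H5COOH) = 0.2947 x 0.03685 = 0.01086 mol; V(LiOH) at equivalence = 0.01086/0.1523 = 0.07130 L.
At equivalence all the acid is converted to C6H5COO-; total volume = 0.03685 + 0.07130 = 0.1082 L, so [C6H5COO-] = 0.01086/0.1082 = 0.1004 M.
Kb = Kw/Ka = 1.0e-14 / 6.3 x 10^-5 = 1.59e-10.
[OH^-] = sqrt(Kb x [C6H5COO-]) = sqrt(1.59e-10 x 0.1004) = 3.99e-6 M.
pOH = 5.40, so pH = 14.00 - 5.40 = 8.60.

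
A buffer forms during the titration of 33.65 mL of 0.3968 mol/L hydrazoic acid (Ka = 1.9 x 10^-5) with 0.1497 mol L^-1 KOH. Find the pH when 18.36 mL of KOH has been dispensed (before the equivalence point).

Initial n(HN3) = 0.3968 x 0.03365 = 0.01335 mol.
n(KOH) added = 0.1497 x 0.01836 = 0.002748 mol, converting that many moles of HN3 to N3-.
Remaining n(HN3) = 0.01060 mol; n(N3-) = 0.002748 mol.
By Henderson-Hasselbalch, pH = pKa + log([A^-]/[HA]) = 4.72 + log(0.002748/0.01060) = 4.72 + (-0.59) = 4.13.

4.13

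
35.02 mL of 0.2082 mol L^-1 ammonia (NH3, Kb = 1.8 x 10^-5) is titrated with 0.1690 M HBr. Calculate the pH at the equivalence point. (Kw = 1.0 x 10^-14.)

n(NH3) = 0.2082 x 0.03502 = 0.007291 mol; V(HBr) at equivalence = 0.007291/0.1690 = 0.04314 L.
At equivalence the base is fully converted to NH4+; total volume = 0.07816 L, so [NH4+] = 0.007291/0.07816 = 0.09328 M.
Ka(NH4+) = Kw/Kb = 1.0e-14 / 1.8 x 10^-5 = 5.56e-10.
[H^+] = sqrt(Ka x [NH4+]) = sqrt(5.56e-10 x 0.09328) = 7.20e-6 M.
pH = -log(7.20e-6) = 5.14.

5.14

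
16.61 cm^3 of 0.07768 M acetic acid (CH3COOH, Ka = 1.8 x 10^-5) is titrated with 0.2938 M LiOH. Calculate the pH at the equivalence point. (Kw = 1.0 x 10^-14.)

n(CH3COOH) = 0.07768 x 0.01661 = 0.001290 mol; V(LiOH) at equivalence = 0.001290/0.2938 = 0.004392 L.
At equivalence all the acid is converted to CH3COO-; total volume = 0.01661 + 0.004392 = 0.02100 L, so [CH3COO-] = 0.001290/0.02100 = 0.06144 M.
Kb = Kw/Ka = 1.0e-14 / 1.8 x 10^-5 = 5.56e-10.
[OH^-] = sqrt(Kb x [CH3COO-]) = sqrt(5.56e-10 x 0.06144) = 5.84e-6 M.
pOH = 5.23, so pH = 14.00 - 5.23 = 8.77.

8.77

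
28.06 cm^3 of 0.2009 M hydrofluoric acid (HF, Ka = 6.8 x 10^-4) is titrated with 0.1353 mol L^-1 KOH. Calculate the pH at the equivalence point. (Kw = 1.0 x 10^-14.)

8.04

n(HF) = 0.2009 x 0.02806 = 0.005637 mol; V(KOH) at equivalence = 0.005637/0.1353 = 0.04166 L.
At equivalence all the acid is converted to F-; total volume = 0.02806 + 0.04166 = 0.06972 L, so [F-] = 0.005637/0.06972 = 0.08085 M.
Kb = Kw/Ka = 1.0e-14 / 6.8 x 10^-4 = 1.47e-11.
[OH^-] = sqrt(Kb x [F-]) = sqrt(1.47e-11 x 0.08085) = 1.09e-6 M.
pOH = 5.96, so pH = 14.00 - 5.96 = 8.04.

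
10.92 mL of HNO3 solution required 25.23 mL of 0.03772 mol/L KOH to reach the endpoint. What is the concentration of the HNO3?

n(KOH) delivered = 0.03772 x 0.02523 = 0.0009517 mol.
For a 1:1 reaction, n(HNO3) = 0.0009517 mol.
[HNO3] = 0.0009517 mol / 0.01092 L = 0.0871 M.

0.0871 M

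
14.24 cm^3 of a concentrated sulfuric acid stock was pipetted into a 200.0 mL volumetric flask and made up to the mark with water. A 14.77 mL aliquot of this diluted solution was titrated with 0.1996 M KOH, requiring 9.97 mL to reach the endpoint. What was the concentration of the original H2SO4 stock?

n(KOH) = 0.1996 x 0.009970 = 0.001990 mol.
n(H2SO4) in the aliquot = 0.001990 x 1/2 = 0.0009950 mol.
[diluted H2SO4] = 0.0009950 / 0.01477 = 0.06737 M.
Dilution factor = 200.0/14.24 = 14.04, so [stock] = 0.06737 x 14.04 = 0.946 M.

0.946 M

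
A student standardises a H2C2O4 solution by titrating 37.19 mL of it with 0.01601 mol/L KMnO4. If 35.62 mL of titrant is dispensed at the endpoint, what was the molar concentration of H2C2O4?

0.0383 M

n(KMnO4) = 0.01601 x 0.03562 = 0.0005703 mol.
From the balanced equation, 2 mol KMnO4 reacts with 5 mol H2C2O4, so n(H2C2O4) = 0.0005703 x 5/2 = 0.001426 mol.
[H2C2O4] = 0.001426 / 0.03719 L = 0.0383 M.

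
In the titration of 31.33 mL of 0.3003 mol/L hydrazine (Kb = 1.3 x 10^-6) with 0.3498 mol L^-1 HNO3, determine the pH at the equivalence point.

n(N2H4) = 0.3003 x 0.03133 = 0.009408 mol; V(HNO3) at equivalence = 0.009408/0.3498 = 0.02690 L.
At equivalence the base is fully converted to N2H5+; total volume = 0.05823 L, so [N2H5+] = 0.009408/0.05823 = 0.1616 M.
Ka(N2H5+) = Kw/Kb = 1.0e-14 / 1.3 x 10^-6 = 7.69e-9.
[H^+] = sqrt(Ka x [N2H5+]) = sqrt(7.69e-9 x 0.1616) = 3.53e-5 M.
pH = -log(3.53e-5) = 4.45.

4.45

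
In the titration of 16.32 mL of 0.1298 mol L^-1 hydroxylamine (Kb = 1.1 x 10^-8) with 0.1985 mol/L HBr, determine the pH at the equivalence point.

3.57

n(NH2OH) = 0.1298 x 0.01632 = 0.002118 mol; V(HBr) at equivalence = 0.002118/0.1985 = 0.01067 L.
At equivalence the base is fully converted to NH3OH+; total volume = 0.02699 L, so [NH3OH+] = 0.002118/0.02699 = 0.07848 M.
Ka(NH3OH+) = Kw/Kb = 1.0e-14 / 1.1 x 10^-8 = 9.09e-7.
[H^+] = sqrt(Ka x [NH3OH+]) = sqrt(9.09e-7 x 0.07848) = 0.000267 M.
pH = -log(0.000267) = 3.57.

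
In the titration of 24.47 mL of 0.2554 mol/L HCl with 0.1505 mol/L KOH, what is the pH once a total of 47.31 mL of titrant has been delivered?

n(acid) = 0.2554 x 0.02447 = 0.006250 mol; n(KOH) added = 0.1505 x 0.04731 = 0.007120 mol.
Base is in excess by 0.007120 - 0.006250 = 0.0008705 mol in a total volume of 0.07178 L.
[OH^-] = 0.0008705/0.07178 = 0.01213 M, so pOH = 1.92 and pH = 14.00 - 1.92 = 12.08.

12.08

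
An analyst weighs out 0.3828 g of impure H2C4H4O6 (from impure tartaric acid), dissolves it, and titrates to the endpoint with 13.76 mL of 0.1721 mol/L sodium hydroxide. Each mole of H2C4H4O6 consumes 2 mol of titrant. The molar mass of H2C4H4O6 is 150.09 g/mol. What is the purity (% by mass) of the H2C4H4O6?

46.4%

n(NaOH) = 0.1721 x 0.01376 = 0.002368 mol.
n(H2C4H4O6) = 0.002368 / 2 = 0.001184 mol.
mass of H2C4H4O6 = 0.001184 x 150.09 = 0.1777 g.
% purity = 0.1777 / 0.3828 x 100 = 46.4%.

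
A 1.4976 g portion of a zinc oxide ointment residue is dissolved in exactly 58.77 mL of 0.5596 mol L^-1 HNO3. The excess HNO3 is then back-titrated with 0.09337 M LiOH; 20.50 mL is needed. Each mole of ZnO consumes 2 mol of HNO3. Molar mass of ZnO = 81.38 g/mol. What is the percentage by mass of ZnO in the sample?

84.2%

Total n(HNO3) added = 0.5596 x 0.05877 = 0.03289 mol.
n(LiOH) used = 0.09337 x 0.02050 = 0.001914 mol, which equals the excess n(HNO3).
So n(HNO3) consumed by the sample = 0.03289 - 0.001914 = 0.03097 mol.
n(ZnO) = 0.03097 / 2 = 0.01549 mol.
mass ZnO = 0.01549 x 81.38 = 1.260 g, so %ZnO = 1.260/1.4976 x 100 = 84.2%.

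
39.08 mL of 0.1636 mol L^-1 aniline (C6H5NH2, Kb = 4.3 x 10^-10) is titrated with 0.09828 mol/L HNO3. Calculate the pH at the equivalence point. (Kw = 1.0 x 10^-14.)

2.92

n(C6H5NH2) = 0.1636 x 0.03908 = 0.006393 mol; V(HNO3) at equivalence = 0.006393/0.09828 = 0.06505 L.
At equivalence the base is fully converted to C6H5NH3+; total volume = 0.1041 L, so [C6H5NH3+] = 0.006393/0.1041 = 0.06140 M.
Ka(C6H5NH3+) = Kw/Kb = 1.0e-14 / 4.3 x 10^-10 = 2.33e-5.
[H^+] = sqrt(Ka x [C6H5NH3+]) = sqrt(2.33e-5 x 0.06140) = 0.00119 M.
pH = -log(0.00119) = 2.92.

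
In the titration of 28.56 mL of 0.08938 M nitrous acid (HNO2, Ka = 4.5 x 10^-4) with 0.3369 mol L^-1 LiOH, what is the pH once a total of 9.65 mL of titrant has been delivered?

n(acid) = 0.08938 x 0.02856 = 0.002553 mol; n(LiOH) added = 0.3369 x 0.009650 = 0.003251 mol.
Base is in excess by 0.003251 - 0.002553 = 0.0006984 mol in a total volume of 0.03821 L.
[OH^-] = 0.0006984/0.03821 = 0.01828 M, so pOH = 1.74 and pH = 14.00 - 1.74 = 12.26.

12.26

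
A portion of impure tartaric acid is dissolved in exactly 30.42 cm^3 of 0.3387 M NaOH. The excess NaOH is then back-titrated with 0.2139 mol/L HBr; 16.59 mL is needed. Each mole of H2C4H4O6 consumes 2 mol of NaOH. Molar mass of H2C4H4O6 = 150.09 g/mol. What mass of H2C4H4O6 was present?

Total n(NaOH) added = 0.3387 x 0.03042 = 0.01030 mol.
n(HBr) used = 0.2139 x 0.01659 = 0.003549 mol, which equals the excess n(NaOH).
So n(NaOH) consumed by the sample = 0.01030 - 0.003549 = 0.006755 mol.
n(H2C4H4O6) = 0.006755 / 2 = 0.003377 mol.
mass = 0.003377 mol x 150.09 g/mol = 0.507 g.

0.507 g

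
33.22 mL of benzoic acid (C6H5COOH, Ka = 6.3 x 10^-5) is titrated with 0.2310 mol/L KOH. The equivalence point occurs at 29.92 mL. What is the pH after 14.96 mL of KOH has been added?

4.20

14.96 mL is exactly half the equivalence volume (29.92/2), i.e. the half-equivalence point.
There, n(HA) = n(A^-), so pH = pKa = -log(6.3 x 10^-5) = 4.20.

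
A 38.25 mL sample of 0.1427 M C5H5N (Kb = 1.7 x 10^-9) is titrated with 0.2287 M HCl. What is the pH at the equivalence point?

n(C5H5N) = 0.1427 x 0.03825 = 0.005458 mol; V(HCl) at equivalence = 0.005458/0.2287 = 0.02387 L.
At equivalence the base is fully converted to C5H5NH+; total volume = 0.06212 L, so [C5H5NH+] = 0.005458/0.06212 = 0.08787 M.
Ka(C5H5NH+) = Kw/Kb = 1.0e-14 / 1.7 x 10^-9 = 5.88e-6.
[H^+] = sqrt(Ka x [C5H5NH+]) = sqrt(5.88e-6 x 0.08787) = 0.000719 M.
pH = -log(0.000719) = 3.14.

3.14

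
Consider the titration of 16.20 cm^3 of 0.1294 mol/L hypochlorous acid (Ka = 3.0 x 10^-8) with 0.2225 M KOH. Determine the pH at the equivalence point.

10.22

n(HClO) = 0.1294 x 0.01620 = 0.002096 mol; V(KOH) at equivalence = 0.002096/0.2225 = 0.009421 L.
At equivalence all the acid is converted to ClO-; total volume = 0.01620 + 0.009421 = 0.02562 L, so [ClO-] = 0.002096/0.02562 = 0.08182 M.
Kb = Kw/Ka = 1.0e-14 / 3.0 x 10^-8 = 3.33e-7.
[OH^-] = sqrt(Kb x [ClO-]) = sqrt(3.33e-7 x 0.08182) = 0.000165 M.
pOH = 3.78, so pH = 14.00 - 3.78 = 10.22.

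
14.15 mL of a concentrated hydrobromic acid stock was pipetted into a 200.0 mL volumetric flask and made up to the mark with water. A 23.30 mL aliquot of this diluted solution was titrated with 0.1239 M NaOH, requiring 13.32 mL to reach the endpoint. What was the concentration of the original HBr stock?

n(NaOH) = 0.1239 x 0.01332 = 0.001650 mol.
n(HBr) in the aliquot = 0.001650 mol.
[diluted HBr] = 0.001650 / 0.02330 = 0.07083 M.
Dilution factor = 200.0/14.15 = 14.13, so [stock] = 0.07083 x 14.13 = 1.00 M.

1.00 M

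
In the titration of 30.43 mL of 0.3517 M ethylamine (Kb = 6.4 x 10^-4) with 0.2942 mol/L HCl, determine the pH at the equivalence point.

n(C2H5NH2) = 0.3517 x 0.03043 = 0.01070 mol; V(HCl) at equivalence = 0.01070/0.2942 = 0.03638 L.
At equivalence the base is fully converted to C2H5NH3+; total volume = 0.06681 L, so [C2H5NH3+] = 0.01070/0.06681 = 0.1602 M.
Ka(C2H5NH3+) = Kw/Kb = 1.0e-14 / 6.4 x 10^-4 = 1.56e-11.
[H^+] = sqrt(Ka x [C2H5NH3+]) = sqrt(1.56e-11 x 0.1602) = 1.58e-6 M.
pH = -log(1.58e-6) = 5.80.

5.80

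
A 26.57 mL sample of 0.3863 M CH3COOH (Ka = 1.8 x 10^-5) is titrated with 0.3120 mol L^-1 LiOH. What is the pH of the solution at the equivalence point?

n(CH3COOH) = 0.3863 x 0.02657 = 0.01026 mol; V(LiOH) at equivalence = 0.01026/0.3120 = 0.03290 L.
At equivalence all the acid is converted to CH3COO-; total volume = 0.02657 + 0.03290 = 0.05947 L, so [CH3COO-] = 0.01026/0.05947 = 0.1726 M.
Kb = Kw/Ka = 1.0e-14 / 1.8 x 10^-5 = 5.56e-10.
[OH^-] = sqrt(Kb x [CH3COO-]) = sqrt(5.56e-10 x 0.1726) = 9.79e-6 M.
pOH = 5.01, so pH = 14.00 - 5.01 = 8.99.

8.99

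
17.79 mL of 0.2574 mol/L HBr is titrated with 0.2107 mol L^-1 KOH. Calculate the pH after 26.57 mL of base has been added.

12.36

n(acid) = 0.2574 x 0.01779 = 0.004579 mol; n(KOH) added = 0.2107 x 0.02657 = 0.005598 mol.
Base is in excess by 0.005598 - 0.004579 = 0.001019 mol in a total volume of 0.04436 L.
[OH^-] = 0.001019/0.04436 = 0.02297 M, so pOH = 1.64 and pH = 14.00 - 1.64 = 12.36.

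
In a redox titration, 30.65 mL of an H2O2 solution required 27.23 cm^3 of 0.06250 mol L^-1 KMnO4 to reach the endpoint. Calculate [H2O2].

n(KMnO4) = 0.06250 x 0.02723 = 0.001702 mol.
From the balanced equation, 2 mol KMnO4 reacts with 5 mol H2O2, so n(H2O2) = 0.001702 x 5/2 = 0.004255 mol.
[H2O2] = 0.004255 / 0.03065 L = 0.139 M.

0.139 M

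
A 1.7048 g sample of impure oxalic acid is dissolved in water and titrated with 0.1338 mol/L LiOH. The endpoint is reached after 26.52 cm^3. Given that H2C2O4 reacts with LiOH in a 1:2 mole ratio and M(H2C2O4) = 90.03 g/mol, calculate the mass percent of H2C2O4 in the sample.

9.37%

n(LiOH) = 0.1338 x 0.02652 = 0.003548 mol.
n(H2C2O4) = 0.003548 / 2 = 0.001774 mol.
mass of H2C2O4 = 0.001774 x 90.03 = 0.1597 g.
% purity = 0.1597 / 1.7048 x 100 = 9.37%.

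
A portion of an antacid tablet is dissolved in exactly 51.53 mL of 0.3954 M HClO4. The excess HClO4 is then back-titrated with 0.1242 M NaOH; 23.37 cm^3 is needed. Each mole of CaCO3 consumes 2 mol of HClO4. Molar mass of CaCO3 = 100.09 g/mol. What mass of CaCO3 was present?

Total n(HClO4) added = 0.3954 x 0.05153 = 0.02037 mol.
n(NaOH) used = 0.1242 x 0.02337 = 0.002903 mol, which equals the excess n(HClO4).
So n(HClO4) consumed by the sample = 0.02037 - 0.002903 = 0.01747 mol.
n(CaCO3) = 0.01747 / 2 = 0.008736 mol.
mass = 0.008736 mol x 100.09 g/mol = 0.874 g.

0.874 g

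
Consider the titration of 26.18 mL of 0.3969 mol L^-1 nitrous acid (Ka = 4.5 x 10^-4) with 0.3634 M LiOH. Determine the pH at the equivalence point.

8.31

n(HNO2) = 0.3969 x 0.02618 = 0.01039 mol; V(LiOH) at equivalence = 0.01039/0.3634 = 0.02859 L.
At equivalence all the acid is converted to NO2-; total volume = 0.02618 + 0.02859 = 0.05477 L, so [NO2-] = 0.01039/0.05477 = 0.1897 M.
Kb = Kw/Ka = 1.0e-14 / 4.5 x 10^-4 = 2.22e-11.
[OH^-] = sqrt(Kb x [NO2-]) = sqrt(2.22e-11 x 0.1897) = 2.05e-6 M.
pOH = 5.69, so pH = 14.00 - 5.69 = 8.31.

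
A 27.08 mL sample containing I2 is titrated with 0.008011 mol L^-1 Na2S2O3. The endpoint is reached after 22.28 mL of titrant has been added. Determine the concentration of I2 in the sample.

0.00330 M

n(Na2S2O3) = 0.008011 x 0.02228 = 0.0001785 mol.
From the balanced equation, 2 mol Na2S2O3 reacts with 1 mol I2, so n(I2) = 0.0001785 x 1/2 = 8.924e-5 mol.
[I2] = 8.924e-5 / 0.02708 L = 0.00330 M.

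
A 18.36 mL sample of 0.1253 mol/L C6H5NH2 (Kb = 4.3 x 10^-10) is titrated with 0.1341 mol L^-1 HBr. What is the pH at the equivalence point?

n(C6H5NH2) = 0.1253 x 0.01836 = 0.002301 mol; V(HBr) at equivalence = 0.002301/0.1341 = 0.01716 L.
At equivalence the base is fully converted to C6H5NH3+; total volume = 0.03552 L, so [C6H5NH3+] = 0.002301/0.03552 = 0.06478 M.
Ka(C6H5NH3+) = Kw/Kb = 1.0e-14 / 4.3 x 10^-10 = 2.33e-5.
[H^+] = sqrt(Ka x [C6H5NH3+]) = sqrt(2.33e-5 x 0.06478) = 0.00123 M.
pH = -log(0.00123) = 2.91.

2.91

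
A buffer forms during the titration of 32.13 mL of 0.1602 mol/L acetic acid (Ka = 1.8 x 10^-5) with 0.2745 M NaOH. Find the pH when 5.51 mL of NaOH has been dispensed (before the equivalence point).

Initial n(CH3COOH) = 0.1602 x 0.03213 = 0.005147 mol.
n(NaOH) added = 0.2745 x 0.005510 = 0.001512 mol, converting that many moles of CH3COOH to CH3COO-.
Remaining n(CH3COOH) = 0.003635 mol; n(CH3COO-) = 0.001512 mol.
By Henderson-Hasselbalch, pH = pKa + log([A^-]/[HA]) = 4.74 + log(0.001512/0.003635) = 4.74 + (-0.38) = 4.36.

4.36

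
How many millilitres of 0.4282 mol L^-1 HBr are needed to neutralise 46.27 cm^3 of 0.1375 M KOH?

14.9 mL

n(KOH) = 0.1375 mol/L x 0.04627 L = 0.006362 mol.
At equivalence n(HBr) = n(KOH) = 0.006362 mol.
V(HBr) = 0.006362 / 0.4282 = 0.01486 L = 14.9 mL.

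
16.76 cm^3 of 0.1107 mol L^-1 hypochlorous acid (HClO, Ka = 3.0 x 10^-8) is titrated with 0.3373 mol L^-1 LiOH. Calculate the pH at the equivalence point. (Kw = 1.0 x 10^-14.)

n(HClO) = 0.1107 x 0.01676 = 0.001855 mol; V(LiOH) at equivalence = 0.001855/0.3373 = 0.005501 L.
At equivalence all the acid is converted to ClO-; total volume = 0.01676 + 0.005501 = 0.02226 L, so [ClO-] = 0.001855/0.02226 = 0.08335 M.
Kb = Kw/Ka = 1.0e-14 / 3.0 x 10^-8 = 3.33e-7.
[OH^-] = sqrt(Kb x [ClO-]) = sqrt(3.33e-7 x 0.08335) = 0.000167 M.
pOH = 3.78, so pH = 14.00 - 3.78 = 10.22.

10.22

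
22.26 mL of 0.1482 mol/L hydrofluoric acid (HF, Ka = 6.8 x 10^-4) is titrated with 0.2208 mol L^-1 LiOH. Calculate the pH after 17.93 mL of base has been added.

12.22

n(acid) = 0.1482 x 0.02226 = 0.003299 mol; n(LiOH) added = 0.2208 x 0.01793 = 0.003959 mol.
Base is in excess by 0.003959 - 0.003299 = 0.0006600 mol in a total volume of 0.04019 L.
[OH^-] = 0.0006600/0.04019 = 0.01642 M, so pOH = 1.78 and pH = 14.00 - 1.78 = 12.22.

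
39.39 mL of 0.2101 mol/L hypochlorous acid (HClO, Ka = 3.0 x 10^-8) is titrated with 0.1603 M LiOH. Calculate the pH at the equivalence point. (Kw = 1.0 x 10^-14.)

10.24

n(HClO) = 0.2101 x 0.03939 = 0.008276 mol; V(LiOH) at equivalence = 0.008276/0.1603 = 0.05163 L.
At equivalence all the acid is converted to ClO-; total volume = 0.03939 + 0.05163 = 0.09102 L, so [ClO-] = 0.008276/0.09102 = 0.09093 M.
Kb = Kw/Ka = 1.0e-14 / 3.0 x 10^-8 = 3.33e-7.
[OH^-] = sqrt(Kb x [ClO-]) = sqrt(3.33e-7 x 0.09093) = 0.000174 M.
pOH = 3.76, so pH = 14.00 - 3.76 = 10.24.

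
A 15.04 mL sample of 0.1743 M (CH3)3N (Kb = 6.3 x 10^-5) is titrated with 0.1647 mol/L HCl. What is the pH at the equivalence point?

n((CH3)3N) = 0.1743 x 0.01504 = 0.002621 mol; V(HCl) at equivalence = 0.002621/0.1647 = 0.01592 L.
At equivalence the base is fully converted to (CH3)3NH+; total volume = 0.03096 L, so [(CH3)3NH+] = 0.002621/0.03096 = 0.08468 M.
Ka((CH3)3NH+) = Kw/Kb = 1.0e-14 / 6.3 x 10^-5 = 1.59e-10.
[H^+] = sqrt(Ka x [(CH3)3NH+]) = sqrt(1.59e-10 x 0.08468) = 3.67e-6 M.
pH = -log(3.67e-6) = 5.44.

5.44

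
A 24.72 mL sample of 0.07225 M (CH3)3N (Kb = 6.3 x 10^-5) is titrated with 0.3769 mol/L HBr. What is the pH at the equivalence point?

5.51

n((CH3)3N) = 0.07225 x 0.02472 = 0.001786 mol; V(HBr) at equivalence = 0.001786/0.3769 = 0.004739 L.
At equivalence the base is fully converted to (CH3)3NH+; total volume = 0.02946 L, so [(CH3)3NH+] = 0.001786/0.02946 = 0.06063 M.
Ka((CH3)3NH+) = Kw/Kb = 1.0e-14 / 6.3 x 10^-5 = 1.59e-10.
[H^+] = sqrt(Ka x [(CH3)3NH+]) = sqrt(1.59e-10 x 0.06063) = 3.10e-6 M.
pH = -log(3.10e-6) = 5.51.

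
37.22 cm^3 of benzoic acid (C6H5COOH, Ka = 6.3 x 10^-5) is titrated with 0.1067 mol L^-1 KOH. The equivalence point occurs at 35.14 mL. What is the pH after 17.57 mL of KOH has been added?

4.20

17.57 mL is exactly half the equivalence volume (35.14/2), i.e. the half-equivalence point.
There, n(HA) = n(A^-), so pH = pKa = -log(6.3 x 10^-5) = 4.20.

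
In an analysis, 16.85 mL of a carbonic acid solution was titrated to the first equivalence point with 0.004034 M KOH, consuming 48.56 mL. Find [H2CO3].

n(KOH) = 0.004034 x 0.04856 = 0.0001959 mol.
At the first equivalence point, 1 mol OH^- react per mol H2CO3, so n(H2CO3) = 0.0001959 / 1 = 0.0001959 mol.
[H2CO3] = 0.0001959 / 0.01685 L = 0.0116 M.

0.0116 M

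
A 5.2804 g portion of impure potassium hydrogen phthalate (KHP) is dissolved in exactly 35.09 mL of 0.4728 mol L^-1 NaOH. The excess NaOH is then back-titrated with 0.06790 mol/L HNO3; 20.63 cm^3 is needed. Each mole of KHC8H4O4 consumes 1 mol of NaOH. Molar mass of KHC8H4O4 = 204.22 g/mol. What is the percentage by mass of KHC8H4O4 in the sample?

Total n(NaOH) added = 0.4728 x 0.03509 = 0.01659 mol.
n(HNO3) used = 0.06790 x 0.02063 = 0.001401 mol, which equals the excess n(NaOH).
So n(NaOH) consumed by the sample = 0.01659 - 0.001401 = 0.01519 mol.
n(KHC8H4O4) = 0.01519 / 1 = 0.01519 mol.
mass KHC8H4O4 = 0.01519 x 204.22 = 3.102 g, so %KHC8H4O4 = 3.102/5.2804 x 100 = 58.7%.

58.7%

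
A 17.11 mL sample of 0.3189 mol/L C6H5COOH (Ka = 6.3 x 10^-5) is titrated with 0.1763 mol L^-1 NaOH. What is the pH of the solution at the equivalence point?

n(C6H5COOH) = 0.3189 x 0.01711 = 0.005456 mol; V(NaOH) at equivalence = 0.005456/0.1763 = 0.03095 L.
At equivalence all the acid is converted to C6H5COO-; total volume = 0.01711 + 0.03095 = 0.04806 L, so [C6H5COO-] = 0.005456/0.04806 = 0.1135 M.
Kb = Kw/Ka = 1.0e-14 / 6.3 x 10^-5 = 1.59e-10.
[OH^-] = sqrt(Kb x [C6H5COO-]) = sqrt(1.59e-10 x 0.1135) = 4.25e-6 M.
pOH = 5.37, so pH = 14.00 - 5.37 = 8.63.

8.63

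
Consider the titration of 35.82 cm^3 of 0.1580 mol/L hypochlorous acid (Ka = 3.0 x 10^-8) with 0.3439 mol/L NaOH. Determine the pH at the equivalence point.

n(HClO) = 0.1580 x 0.03582 = 0.005660 mol; V(NaOH) at equivalence = 0.005660/0.3439 = 0.01646 L.
At equivalence all the acid is converted to ClO-; total volume = 0.03582 + 0.01646 = 0.05228 L, so [ClO-] = 0.005660/0.05228 = 0.1083 M.
Kb = Kw/Ka = 1.0e-14 / 3.0 x 10^-8 = 3.33e-7.
[OH^-] = sqrt(Kb x [ClO-]) = sqrt(3.33e-7 x 0.1083) = 0.000190 M.
pOH = 3.72, so pH = 14.00 - 3.72 = 10.28.

10.28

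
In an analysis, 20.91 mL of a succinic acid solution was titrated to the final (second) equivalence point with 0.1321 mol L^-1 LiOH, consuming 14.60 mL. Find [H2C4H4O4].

n(LiOH) = 0.1321 x 0.01460 = 0.001929 mol.
At the final (second) equivalence point, 2 mol OH^- react per mol H2C4H4O4, so n(H2C4H4O4) = 0.001929 / 2 = 0.0009643 mol.
[H2C4H4O4] = 0.0009643 / 0.02091 L = 0.0461 M.

0.0461 M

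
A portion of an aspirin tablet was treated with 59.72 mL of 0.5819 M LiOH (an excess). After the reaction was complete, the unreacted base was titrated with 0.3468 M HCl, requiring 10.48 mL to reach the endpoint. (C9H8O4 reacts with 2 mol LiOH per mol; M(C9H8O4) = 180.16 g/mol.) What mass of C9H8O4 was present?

2.80 g

Total n(LiOH) added = 0.5819 x 0.05972 = 0.03475 mol.
n(HCl) used = 0.3468 x 0.01048 = 0.003634 mol, which equals the excess n(LiOH).
So n(LiOH) consumed by the sample = 0.03475 - 0.003634 = 0.03112 mol.
n(C9H8O4) = 0.03112 / 2 = 0.01556 mol.
mass = 0.01556 mol x 180.16 g/mol = 2.80 g.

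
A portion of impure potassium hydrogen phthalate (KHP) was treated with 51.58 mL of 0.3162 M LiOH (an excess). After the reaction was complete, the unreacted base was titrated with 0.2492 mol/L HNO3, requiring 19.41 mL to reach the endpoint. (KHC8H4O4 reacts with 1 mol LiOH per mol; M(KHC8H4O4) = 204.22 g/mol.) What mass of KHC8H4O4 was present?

2.34 g

Total n(LiOH) added = 0.3162 x 0.05158 = 0.01631 mol.
n(HNO3) used = 0.2492 x 0.01941 = 0.004837 mol, which equals the excess n(LiOH).
So n(LiOH) consumed by the sample = 0.01631 - 0.004837 = 0.01147 mol.
n(KHC8H4O4) = 0.01147 / 1 = 0.01147 mol.
mass = 0.01147 mol x 204.22 g/mol = 2.34 g.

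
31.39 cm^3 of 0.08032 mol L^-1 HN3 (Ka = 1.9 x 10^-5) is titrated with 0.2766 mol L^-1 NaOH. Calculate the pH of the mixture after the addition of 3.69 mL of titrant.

Initial n(HN3) = 0.08032 x 0.03139 = 0.002521 mol.
n(NaOH) added = 0.2766 x 0.003690 = 0.001021 mol, converting that many moles of HN3 to N3-.
Remaining n(HN3) = 0.001501 mol; n(N3-) = 0.001021 mol.
By Henderson-Hasselbalch, pH = pKa + log([A^-]/[HA]) = 4.72 + log(0.001021/0.001501) = 4.72 + (-0.17) = 4.55.

4.55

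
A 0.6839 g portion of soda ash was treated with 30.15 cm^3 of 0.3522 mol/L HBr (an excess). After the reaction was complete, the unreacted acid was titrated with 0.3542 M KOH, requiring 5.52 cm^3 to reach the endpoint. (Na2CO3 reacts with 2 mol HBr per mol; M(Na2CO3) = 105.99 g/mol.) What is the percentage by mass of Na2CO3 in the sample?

67.1%

Total n(HBr) added = 0.3522 x 0.03015 = 0.01062 mol.
n(KOH) used = 0.3542 x 0.005520 = 0.001955 mol, which equals the excess n(HBr).
So n(HBr) consumed by the sample = 0.01062 - 0.001955 = 0.008664 mol.
n(Na2CO3) = 0.008664 / 2 = 0.004332 mol.
mass Na2CO3 = 0.004332 x 105.99 = 0.4591 g, so %Na2CO3 = 0.4591/0.6839 x 100 = 67.1%.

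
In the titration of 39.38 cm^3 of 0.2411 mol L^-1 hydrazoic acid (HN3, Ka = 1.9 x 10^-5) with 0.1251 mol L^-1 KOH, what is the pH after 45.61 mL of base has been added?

Initial n(HN3) = 0.2411 x 0.03938 = 0.009495 mol.
n(KOH) added = 0.1251 x 0.04561 = 0.005706 mol, converting that many moles of HN3 to N3-.
Remaining n(HN3) = 0.003789 mol; n(N3-) = 0.005706 mol.
By Henderson-Hasselbalch, pH = pKa + log([A^-]/[HA]) = 4.72 + log(0.005706/0.003789) = 4.72 + (+0.18) = 4.90.

4.90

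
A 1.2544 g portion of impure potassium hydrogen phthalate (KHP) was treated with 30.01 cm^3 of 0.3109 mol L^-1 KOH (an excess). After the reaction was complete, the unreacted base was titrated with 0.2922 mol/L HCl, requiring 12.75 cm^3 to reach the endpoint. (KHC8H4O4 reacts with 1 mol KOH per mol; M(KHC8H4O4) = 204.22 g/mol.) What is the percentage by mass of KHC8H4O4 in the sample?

91.2%

Total n(KOH) added = 0.3109 x 0.03001 = 0.009330 mol.
n(HCl) used = 0.2922 x 0.01275 = 0.003726 mol, which equals the excess n(KOH).
So n(KOH) consumed by the sample = 0.009330 - 0.003726 = 0.005605 mol.
n(KHC8H4O4) = 0.005605 / 1 = 0.005605 mol.
mass KHC8H4O4 = 0.005605 x 204.22 = 1.145 g, so %KHC8H4O4 = 1.145/1.2544 x 100 = 91.2%.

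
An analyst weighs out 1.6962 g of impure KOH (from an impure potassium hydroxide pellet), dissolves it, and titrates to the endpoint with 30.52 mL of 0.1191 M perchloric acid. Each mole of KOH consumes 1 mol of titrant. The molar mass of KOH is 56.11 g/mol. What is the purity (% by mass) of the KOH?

12.0%

n(HClO4) = 0.1191 x 0.03052 = 0.003635 mol.
n(KOH) = 0.003635 / 1 = 0.003635 mol.
mass of KOH = 0.003635 x 56.11 = 0.2040 g.
% purity = 0.2040 / 1.6962 x 100 = 12.0%.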